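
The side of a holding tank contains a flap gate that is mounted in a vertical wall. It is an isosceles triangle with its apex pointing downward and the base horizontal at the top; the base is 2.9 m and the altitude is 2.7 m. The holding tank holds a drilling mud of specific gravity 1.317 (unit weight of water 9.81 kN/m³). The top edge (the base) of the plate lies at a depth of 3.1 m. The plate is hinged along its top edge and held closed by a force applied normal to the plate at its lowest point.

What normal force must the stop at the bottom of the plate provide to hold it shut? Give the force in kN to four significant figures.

γ = 1.317 × 9.81 = 12.91977 kN/m³.
With the apex down, the centroid sits h/3 = 2.7/3 = 0.9 m below the base (the top edge), so the centroid depth is h_c = 3.1 + 0.9 = 4 m.
A = ½ × 2.9 × 2.7 = 3.915 m².
Resultant F = γ·h_c·A = 12.91977 × 4 × 3.915 = 202.324 kN.
I_c = b·h³/36 = 2.9 × 2.7³/36 = 1.58558 m⁴.
Centre of pressure: y_p = y_c + I_c/(y_c·A) = 4 + 1.58558/(4 × 3.915) = 4 + 0.10125 = 4.10125 m along the plane.
The resultant acts 0.9 + 0.10125 = 1.00125 m (along the plate) below the hinge at the top edge, so the moment about the hinge is M = F × 1.00125 = 202.324 × 1.00125 = 202.577 kN·m.
A normal force at the bottom, 2.7 m from the hinge, must supply this moment: P = 202.577/2.7 = 75.0285 kN.

P ≈ 75.03 kN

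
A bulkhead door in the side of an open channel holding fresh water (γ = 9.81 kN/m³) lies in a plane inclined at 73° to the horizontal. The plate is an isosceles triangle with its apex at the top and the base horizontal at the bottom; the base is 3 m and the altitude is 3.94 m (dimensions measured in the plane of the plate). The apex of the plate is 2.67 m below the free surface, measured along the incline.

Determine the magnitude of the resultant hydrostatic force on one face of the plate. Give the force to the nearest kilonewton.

γ = 9.81 kN/m³.
Let θ = 73° be the plate's angle to the horizontal; measure y along the incline from where the plane meets the free surface. Vertical depth h = y·sinθ with sinθ = 0.956305.
With the apex up, the centroid sits 2h/3 = 2 × 3.94/3 = 2.62667 m below the apex, so y_c = 2.67 + 2.62667 = 5.29667 m and h_c = 5.29667 × 0.956305 = 5.06523 m.
A = ½ × 3 × 3.94 = 5.91 m².
Resultant F = γ·h_c·A = 9.81 × 5.06523 × 5.91 = 293.667 kN.

F ≈ 294 kN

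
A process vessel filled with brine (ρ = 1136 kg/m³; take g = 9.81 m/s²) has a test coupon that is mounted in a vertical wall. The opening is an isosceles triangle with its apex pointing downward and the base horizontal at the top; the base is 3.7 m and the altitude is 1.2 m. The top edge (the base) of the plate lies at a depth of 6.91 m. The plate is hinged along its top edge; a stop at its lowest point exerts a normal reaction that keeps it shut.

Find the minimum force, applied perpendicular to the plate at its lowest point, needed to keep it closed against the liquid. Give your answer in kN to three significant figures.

P ≈ 61.9 kN

γ = ρg = 1136 × 9.81 / 1000 = 11.14416 kN/m³.
With the apex down, the centroid sits h/3 = 1.2/3 = 0.4 m below the base (the top edge), so the centroid depth is h_c = 6.91 + 0.4 = 7.31 m.
A = ½ × 3.7 × 1.2 = 2.22 m².
Resultant F = γ·h_c·A = 11.14416 × 7.31 × 2.22 = 180.85 kN.
I_c = b·h³/36 = 3.7 × 1.2³/36 = 0.1776 m⁴.
Centre of pressure: y_p = y_c + I_c/(y_c·A) = 7.31 + 0.1776/(7.31 × 2.22) = 7.31 + 0.0109439 = 7.32094 m along the plane.
The resultant acts 0.4 + 0.0109439 = 0.410944 m (along the plate) below the hinge at the top edge, so the moment about the hinge is M = F × 0.410944 = 180.85 × 0.410944 = 74.3192 kN·m.
A normal force at the bottom, 1.2 m from the hinge, must supply this moment: P = 74.3192/1.2 = 61.9327 kN.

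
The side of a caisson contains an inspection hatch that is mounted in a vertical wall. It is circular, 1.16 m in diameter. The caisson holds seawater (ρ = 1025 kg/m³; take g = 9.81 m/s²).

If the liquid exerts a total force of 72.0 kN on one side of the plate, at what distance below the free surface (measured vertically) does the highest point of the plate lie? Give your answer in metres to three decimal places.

d_top ≈ 6.195 m

γ = ρg = 1025 × 9.81 / 1000 = 10.05525 kN/m³.
A = π(0.58)² = 1.05683 m².
From F = γ·h_c·A, the centroid depth is h_c = 72.0/(10.05525 × 1.05683) = 6.77539 m.
The centroid is at the centre, 0.58 m below the top of the plate, so the highest point sits at h_top = 6.77539 − 0.58 = 6.19539 m below the surface.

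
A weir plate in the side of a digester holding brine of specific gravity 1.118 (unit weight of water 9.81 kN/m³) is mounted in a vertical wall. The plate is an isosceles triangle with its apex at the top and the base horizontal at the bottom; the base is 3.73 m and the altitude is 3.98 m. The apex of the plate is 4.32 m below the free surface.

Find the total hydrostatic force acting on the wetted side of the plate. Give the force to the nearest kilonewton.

γ = 1.118 × 9.81 = 10.96758 kN/m³.
With the apex up, the centroid sits 2h/3 = 2 × 3.98/3 = 2.65333 m below the apex, so the centroid depth is h_c = 4.32 + 2.65333 = 6.97333 m.
A = ½ × 3.73 × 3.98 = 7.4227 m².
Resultant F = γ·h_c·A = 10.96758 × 6.97333 × 7.4227 = 567.692 kN.

F ≈ 568 kN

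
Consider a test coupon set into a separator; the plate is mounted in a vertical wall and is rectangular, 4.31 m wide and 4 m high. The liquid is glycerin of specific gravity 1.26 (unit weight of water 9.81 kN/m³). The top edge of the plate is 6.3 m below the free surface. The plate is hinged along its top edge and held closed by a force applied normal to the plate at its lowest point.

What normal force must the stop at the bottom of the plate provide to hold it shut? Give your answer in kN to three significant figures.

P ≈ 955 kN

γ = 1.26 × 9.81 = 12.3606 kN/m³.
The centroid lies 4/2 = 2 m below the top edge, so the centroid depth is h_c = 6.3 + 2 = 8.3 m.
A = 4.31 × 4 = 17.24 m².
Resultant F = γ·h_c·A = 12.3606 × 8.3 × 17.24 = 1768.7 kN.
I_c = b·h³/12 = 4.31 × 4³/12 = 22.9867 m⁴.
Centre of pressure: y_p = y_c + I_c/(y_c·A) = 8.3 + 22.9867/(8.3 × 17.24) = 8.3 + 0.160643 = 8.46064 m along the plane.
The resultant acts 2 + 0.160643 = 2.16064 m (along the plate) below the hinge at the top edge, so the moment about the hinge is M = F × 2.16064 = 1768.7 × 2.16064 = 3821.52 kN·m.
A normal force at the bottom, 4 m from the hinge, must supply this moment: P = 3821.52/4 = 955.38 kN.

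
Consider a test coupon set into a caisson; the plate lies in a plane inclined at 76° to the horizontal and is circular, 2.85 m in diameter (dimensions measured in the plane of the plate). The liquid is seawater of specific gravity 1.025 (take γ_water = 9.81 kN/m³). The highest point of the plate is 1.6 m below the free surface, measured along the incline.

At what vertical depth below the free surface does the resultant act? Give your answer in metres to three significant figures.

h_p = 3.10 m

γ = 1.025 × 9.81 = 10.05525 kN/m³.
Let θ = 76° be the plate's angle to the horizontal; measure y along the incline from where the plane meets the free surface. Vertical depth h = y·sinθ with sinθ = 0.970296.
The centroid is at the centre, 1.425 m below the top of the plate, so y_c = 1.6 + 1.425 = 3.025 m and h_c = 3.025 × 0.970296 = 2.93515 m.
A = π(1.425)² = 6.3794 m².
Resultant F = γ·h_c·A = 10.05525 × 2.93515 × 6.3794 = 188.279 kN.
I_c = πr⁴/4 = π × 1.425⁴/4 = 3.23854 m⁴.
Centre of pressure: y_p = y_c + I_c/(y_c·A) = 3.025 + 3.23854/(3.025 × 6.3794) = 3.025 + 0.16782 = 3.19282 m along the plane.
Vertically, h_p = y_p·sinθ = 3.19282 × 0.970296 = 3.09798 m.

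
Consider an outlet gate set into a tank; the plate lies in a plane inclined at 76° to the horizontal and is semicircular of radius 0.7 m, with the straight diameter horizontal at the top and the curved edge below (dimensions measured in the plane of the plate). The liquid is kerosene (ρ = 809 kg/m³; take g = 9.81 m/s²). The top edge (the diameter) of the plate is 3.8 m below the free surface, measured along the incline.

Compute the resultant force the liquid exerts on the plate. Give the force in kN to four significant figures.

F ≈ 24.28 kN

γ = ρg = 809 × 9.81 / 1000 = 7.93629 kN/m³.
Let θ = 76° be the plate's angle to the horizontal; measure y along the incline from where the plane meets the free surface. Vertical depth h = y·sinθ with sinθ = 0.970296.
The centroid of a semicircle lies 4r/(3π) = 0.297089 m from the diameter, here below the top edge, so y_c = 3.8 + 0.297089 = 4.09709 m and h_c = 4.09709 × 0.970296 = 3.97539 m.
A = πr²/2 = π × 0.7²/2 = 0.76969 m².
Resultant F = γ·h_c·A = 7.93629 × 3.97539 × 0.76969 = 24.2836 kN.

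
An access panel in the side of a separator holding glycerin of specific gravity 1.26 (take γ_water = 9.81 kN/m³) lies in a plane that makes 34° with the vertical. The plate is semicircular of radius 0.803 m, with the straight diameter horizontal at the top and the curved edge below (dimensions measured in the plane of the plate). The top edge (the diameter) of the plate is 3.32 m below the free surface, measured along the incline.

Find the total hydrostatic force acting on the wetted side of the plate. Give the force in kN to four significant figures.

F ≈ 38.00 kN

γ = 1.26 × 9.81 = 12.3606 kN/m³.
The plate makes 34° with the vertical, i.e. θ = 90° − 34° = 56° to the horizontal. Measuring y along the incline from the free-surface line, vertical depth h = y·sinθ with sinθ = 0.829038.
The centroid of a semicircle lies 4r/(3π) = 0.340804 m from the diameter, here below the top edge, so y_c = 3.32 + 0.340804 = 3.6608 m and h_c = 3.6608 × 0.829038 = 3.03494 m.
A = πr²/2 = π × 0.803²/2 = 1.01286 m².
Resultant F = γ·h_c·A = 12.3606 × 3.03494 × 1.01286 = 37.9961 kN.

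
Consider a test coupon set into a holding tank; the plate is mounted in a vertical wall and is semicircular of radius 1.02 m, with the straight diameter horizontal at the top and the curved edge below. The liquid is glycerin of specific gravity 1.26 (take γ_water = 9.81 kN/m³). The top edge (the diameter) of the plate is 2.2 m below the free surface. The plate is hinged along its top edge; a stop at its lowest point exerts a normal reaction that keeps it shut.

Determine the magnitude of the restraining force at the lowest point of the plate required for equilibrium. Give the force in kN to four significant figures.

P ≈ 24.01 kN

γ = 1.26 × 9.81 = 12.3606 kN/m³.
The centroid of a semicircle lies 4r/(3π) = 0.432901 m from the diameter, here below the top edge, so the centroid depth is h_c = 2.2 + 0.432901 = 2.6329 m.
A = πr²/2 = π × 1.02²/2 = 1.63426 m².
Resultant F = γ·h_c·A = 12.3606 × 2.6329 × 1.63426 = 53.1857 kN.
I_c = (π/8 − 8/(9π))·r⁴ = 0.109757 × 1.02⁴ = 0.118805 m⁴.
Centre of pressure: y_p = y_c + I_c/(y_c·A) = 2.6329 + 0.118805/(2.6329 × 1.63426) = 2.6329 + 0.0276108 = 2.66051 m along the plane.
The resultant acts 0.432901 + 0.0276108 = 0.460512 m (along the plate) below the hinge at the top edge, so the moment about the hinge is M = F × 0.460512 = 53.1857 × 0.460512 = 24.4927 kN·m.
A normal force at the bottom, 1.02 m from the hinge, must supply this moment: P = 24.4927/1.02 = 24.0125 kN.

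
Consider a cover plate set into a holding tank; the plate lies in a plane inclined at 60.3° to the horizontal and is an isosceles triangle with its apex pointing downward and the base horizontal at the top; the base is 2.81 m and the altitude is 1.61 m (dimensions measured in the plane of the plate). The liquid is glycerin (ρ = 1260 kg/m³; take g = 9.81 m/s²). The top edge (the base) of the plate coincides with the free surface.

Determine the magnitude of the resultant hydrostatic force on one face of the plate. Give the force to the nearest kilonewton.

F ≈ 13 kN

γ = ρg = 1260 × 9.81 / 1000 = 12.3606 kN/m³.
Let θ = 60.3° be the plate's angle to the horizontal; measure y along the incline from where the plane meets the free surface. Vertical depth h = y·sinθ with sinθ = 0.868632.
With the apex down, the centroid sits h/3 = 1.61/3 = 0.536667 m below the base (the top edge), so y_c = 0.536667 m and h_c = 0.536667 × 0.868632 = 0.466166 m.
A = ½ × 2.81 × 1.61 = 2.26205 m².
Resultant F = γ·h_c·A = 12.3606 × 0.466166 × 2.26205 = 13.0341 kN.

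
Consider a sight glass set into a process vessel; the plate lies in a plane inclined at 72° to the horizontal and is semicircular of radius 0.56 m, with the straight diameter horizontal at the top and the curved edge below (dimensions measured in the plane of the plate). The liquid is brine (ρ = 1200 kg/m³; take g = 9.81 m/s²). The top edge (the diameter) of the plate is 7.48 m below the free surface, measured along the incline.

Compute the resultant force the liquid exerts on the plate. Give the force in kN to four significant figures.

F ≈ 42.56 kN

γ = ρg = 1200 × 9.81 / 1000 = 11.772 kN/m³.
Let θ = 72° be the plate's angle to the horizontal; measure y along the incline from where the plane meets the free surface. Vertical depth h = y·sinθ with sinθ = 0.951057.
The centroid of a semicircle lies 4r/(3π) = 0.237671 m from the diameter, here below the top edge, so y_c = 7.48 + 0.237671 = 7.71767 m and h_c = 7.71767 × 0.951057 = 7.33994 m.
A = πr²/2 = π × 0.56²/2 = 0.492602 m².
Resultant F = γ·h_c·A = 11.772 × 7.33994 × 0.492602 = 42.5637 kN.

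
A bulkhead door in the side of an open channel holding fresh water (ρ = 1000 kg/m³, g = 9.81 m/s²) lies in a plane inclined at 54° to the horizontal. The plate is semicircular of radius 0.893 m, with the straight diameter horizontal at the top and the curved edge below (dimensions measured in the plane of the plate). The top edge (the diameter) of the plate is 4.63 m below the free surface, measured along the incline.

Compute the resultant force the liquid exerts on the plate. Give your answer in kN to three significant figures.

γ = ρg = 1000 × 9.81 = 9810 N/m³ = 9.81 kN/m³.
Let θ = 54° be the plate's angle to the horizontal; measure y along the incline from where the plane meets the free surface. Vertical depth h = y·sinθ with sinθ = 0.809017.
The centroid of a semicircle lies 4r/(3π) = 0.379001 m from the diameter, here below the top edge, so y_c = 4.63 + 0.379001 = 5.009 m and h_c = 5.009 × 0.809017 = 4.05237 m.
A = πr²/2 = π × 0.893²/2 = 1.25263 m².
Resultant F = γ·h_c·A = 9.81 × 4.05237 × 1.25263 = 49.7967 kN.

F ≈ 49.8 kN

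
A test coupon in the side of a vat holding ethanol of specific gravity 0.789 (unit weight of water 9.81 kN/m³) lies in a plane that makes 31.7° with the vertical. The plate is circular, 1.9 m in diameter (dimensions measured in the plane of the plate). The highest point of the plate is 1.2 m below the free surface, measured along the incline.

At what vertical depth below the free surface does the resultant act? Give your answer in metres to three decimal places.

h_p = 1.919 m

γ = 0.789 × 9.81 = 7.74009 kN/m³.
The plate makes 31.7° with the vertical, i.e. θ = 90° − 31.7° = 58.3° to the horizontal. Measuring y along the incline from the free-surface line, vertical depth h = y·sinθ with sinθ = 0.850811.
The centroid is at the centre, 0.95 m below the top of the plate, so y_c = 1.2 + 0.95 = 2.15 m and h_c = 2.15 × 0.850811 = 1.82924 m.
A = π(0.95)² = 2.83529 m².
Resultant F = γ·h_c·A = 7.74009 × 1.82924 × 2.83529 = 40.1434 kN.
I_c = πr⁴/4 = π × 0.95⁴/4 = 0.639712 m⁴.
Centre of pressure: y_p = y_c + I_c/(y_c·A) = 2.15 + 0.639712/(2.15 × 2.83529) = 2.15 + 0.104942 = 2.25494 m along the plane.
Vertically, h_p = y_p·sinθ = 2.25494 × 0.850811 = 1.91853 m.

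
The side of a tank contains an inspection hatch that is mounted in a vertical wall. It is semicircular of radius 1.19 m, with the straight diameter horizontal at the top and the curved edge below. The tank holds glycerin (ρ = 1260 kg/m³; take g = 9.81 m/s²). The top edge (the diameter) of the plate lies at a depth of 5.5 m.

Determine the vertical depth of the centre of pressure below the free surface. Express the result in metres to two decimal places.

γ = ρg = 1260 × 9.81 / 1000 = 12.3606 kN/m³.
The centroid of a semicircle lies 4r/(3π) = 0.505052 m from the diameter, here below the top edge, so the centroid depth is h_c = 5.5 + 0.505052 = 6.00505 m.
A = πr²/2 = π × 1.19²/2 = 2.2244 m².
Resultant F = γ·h_c·A = 12.3606 × 6.00505 × 2.2244 = 165.108 kN.
I_c = (π/8 − 8/(9π))·r⁴ = 0.109757 × 1.19⁴ = 0.2201 m⁴.
Centre of pressure: y_p = y_c + I_c/(y_c·A) = 6.00505 + 0.2201/(6.00505 × 2.2244) = 6.00505 + 0.0164775 = 6.02153 m along the plane.

h_p = 6.02 m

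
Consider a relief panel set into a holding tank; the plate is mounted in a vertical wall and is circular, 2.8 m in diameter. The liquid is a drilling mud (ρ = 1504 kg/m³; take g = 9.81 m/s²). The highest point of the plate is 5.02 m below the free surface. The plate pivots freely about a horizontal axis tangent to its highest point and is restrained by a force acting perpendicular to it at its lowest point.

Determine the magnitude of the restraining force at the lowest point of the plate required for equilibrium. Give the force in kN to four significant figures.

P ≈ 307.5 kN

γ = ρg = 1504 × 9.81 / 1000 = 14.75424 kN/m³.
The centroid is at the centre, 1.4 m below the top of the plate, so the centroid depth is h_c = 5.02 + 1.4 = 6.42 m.
A = π(1.4)² = 6.15752 m².
Resultant F = γ·h_c·A = 14.75424 × 6.42 × 6.15752 = 583.254 kN.
I_c = πr⁴/4 = π × 1.4⁴/4 = 3.01719 m⁴.
Centre of pressure: y_p = y_c + I_c/(y_c·A) = 6.42 + 3.01719/(6.42 × 6.15752) = 6.42 + 0.0763241 = 6.49632 m along the plane.
The resultant acts 1.4 + 0.0763241 = 1.47632 m (along the plate) below the hinge at the top edge, so the moment about the hinge is M = F × 1.47632 = 583.254 × 1.47632 = 861.07 kN·m.
A normal force at the bottom, 2.8 m from the hinge, must supply this moment: P = 861.07/2.8 = 307.525 kN.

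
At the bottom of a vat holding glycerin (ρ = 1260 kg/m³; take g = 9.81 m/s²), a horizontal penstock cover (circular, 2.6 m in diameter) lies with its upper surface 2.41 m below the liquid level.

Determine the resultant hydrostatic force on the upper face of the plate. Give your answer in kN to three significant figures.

F ≈ 158 kN

γ = ρg = 1260 × 9.81 / 1000 = 12.3606 kN/m³.
The plate is horizontal, so pressure is uniform at p = γ·h = 12.3606 × 2.41 = 29.789 kN/m².
A = π(1.3)² = 5.30929 m².
F = p·A = 29.789 × 5.30929 = 158.158 kN.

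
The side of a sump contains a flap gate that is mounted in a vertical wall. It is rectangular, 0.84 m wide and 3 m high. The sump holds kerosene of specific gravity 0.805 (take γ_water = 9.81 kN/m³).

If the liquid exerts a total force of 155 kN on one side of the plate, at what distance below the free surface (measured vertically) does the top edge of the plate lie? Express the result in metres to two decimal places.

d_top ≈ 6.29 m

γ = 0.805 × 9.81 = 7.89705 kN/m³.
A = 0.84 × 3 = 2.52 m².
From F = γ·h_c·A, the centroid depth is h_c = 155/(7.89705 × 2.52) = 7.78872 m.
The centroid lies 3/2 = 1.5 m below the top edge, so the top edge sits at h_top = 7.78872 − 1.5 = 6.28872 m below the surface.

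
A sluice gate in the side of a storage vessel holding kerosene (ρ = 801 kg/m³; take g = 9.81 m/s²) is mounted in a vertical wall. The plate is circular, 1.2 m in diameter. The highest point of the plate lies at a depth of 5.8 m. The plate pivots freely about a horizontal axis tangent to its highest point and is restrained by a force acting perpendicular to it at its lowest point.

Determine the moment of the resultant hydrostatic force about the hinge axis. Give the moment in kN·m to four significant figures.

γ = ρg = 801 × 9.81 / 1000 = 7.85781 kN/m³.
The centroid is at the centre, 0.6 m below the top of the plate, so the centroid depth is h_c = 5.8 + 0.6 = 6.4 m.
A = π(0.6)² = 1.13097 m².
Resultant F = γ·h_c·A = 7.85781 × 6.4 × 1.13097 = 56.8765 kN.
I_c = πr⁴/4 = π × 0.6⁴/4 = 0.101788 m⁴.
Centre of pressure: y_p = y_c + I_c/(y_c·A) = 6.4 + 0.101788/(6.4 × 1.13097) = 6.4 + 0.0140626 = 6.41406 m along the plane.
The resultant acts 0.6 + 0.0140626 = 0.614063 m (along the plate) below the hinge at the top edge, so the moment about the hinge is M = F × 0.614063 = 56.8765 × 0.614063 = 34.9258 kN·m.

M ≈ 34.93 kN·m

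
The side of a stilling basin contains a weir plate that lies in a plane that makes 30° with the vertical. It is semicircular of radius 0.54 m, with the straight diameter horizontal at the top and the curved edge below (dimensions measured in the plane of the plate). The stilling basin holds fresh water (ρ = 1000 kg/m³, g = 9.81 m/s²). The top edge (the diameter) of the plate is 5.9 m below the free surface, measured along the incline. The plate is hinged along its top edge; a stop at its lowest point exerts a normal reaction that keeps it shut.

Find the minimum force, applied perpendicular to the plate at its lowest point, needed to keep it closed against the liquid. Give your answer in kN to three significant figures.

γ = ρg = 1000 × 9.81 = 9810 N/m³ = 9.81 kN/m³.
The plate makes 30° with the vertical, i.e. θ = 90° − 30° = 60° to the horizontal. Measuring y along the incline from the free-surface line, vertical depth h = y·sinθ with sinθ = 0.866025.
The centroid of a semicircle lies 4r/(3π) = 0.229183 m from the diameter, here below the top edge, so y_c = 5.9 + 0.229183 = 6.12918 m and h_c = 6.12918 × 0.866025 = 5.30802 m.
A = πr²/2 = π × 0.54²/2 = 0.458044 m².
Resultant F = γ·h_c·A = 9.81 × 5.30802 × 0.458044 = 23.8511 kN.
I_c = (π/8 − 8/(9π))·r⁴ = 0.109757 × 0.54⁴ = 0.0093327 m⁴.
Centre of pressure: y_p = y_c + I_c/(y_c·A) = 6.12918 + 0.0093327/(6.12918 × 0.458044) = 6.12918 + 0.00332428 = 6.1325 m along the plane.
The resultant acts 0.229183 + 0.00332428 = 0.232507 m (along the plate) below the hinge at the top edge, so the moment about the hinge is M = F × 0.232507 = 23.8511 × 0.232507 = 5.54555 kN·m.
A normal force at the bottom, 0.54 m from the hinge, must supply this moment: P = 5.54555/0.54 = 10.2695 kN.

P ≈ 10.3 kN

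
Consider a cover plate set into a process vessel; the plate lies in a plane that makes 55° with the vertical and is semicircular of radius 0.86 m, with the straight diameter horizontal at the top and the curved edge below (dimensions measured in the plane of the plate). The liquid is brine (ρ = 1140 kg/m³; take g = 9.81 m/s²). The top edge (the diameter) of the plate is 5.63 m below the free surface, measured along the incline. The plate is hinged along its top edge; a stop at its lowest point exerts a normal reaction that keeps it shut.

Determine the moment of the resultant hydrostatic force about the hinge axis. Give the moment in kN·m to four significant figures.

γ = ρg = 1140 × 9.81 / 1000 = 11.1834 kN/m³.
The plate makes 55° with the vertical, i.e. θ = 90° − 55° = 35° to the horizontal. Measuring y along the incline from the free-surface line, vertical depth h = y·sinθ with sinθ = 0.573576.
The centroid of a semicircle lies 4r/(3π) = 0.364995 m from the diameter, here below the top edge, so y_c = 5.63 + 0.364995 = 5.995 m and h_c = 5.995 × 0.573576 = 3.43859 m.
A = πr²/2 = π × 0.86²/2 = 1.16176 m².
Resultant F = γ·h_c·A = 11.1834 × 3.43859 × 1.16176 = 44.6756 kN.
I_c = (π/8 − 8/(9π))·r⁴ = 0.109757 × 0.86⁴ = 0.060038 m⁴.
Centre of pressure: y_p = y_c + I_c/(y_c·A) = 5.995 + 0.060038/(5.995 × 1.16176) = 5.995 + 0.00862026 = 6.00362 m along the plane.
The resultant acts 0.364995 + 0.00862026 = 0.373615 m (along the plate) below the hinge at the top edge, so the moment about the hinge is M = F × 0.373615 = 44.6756 × 0.373615 = 16.6915 kN·m.

M ≈ 16.69 kN·m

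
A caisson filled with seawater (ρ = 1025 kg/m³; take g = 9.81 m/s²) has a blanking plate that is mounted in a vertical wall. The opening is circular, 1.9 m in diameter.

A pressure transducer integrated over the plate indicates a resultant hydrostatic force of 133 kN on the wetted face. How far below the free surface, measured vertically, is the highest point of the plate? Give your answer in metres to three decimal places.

d_top ≈ 3.715 m

γ = ρg = 1025 × 9.81 / 1000 = 10.05525 kN/m³.
A = π(0.95)² = 2.83529 m².
From F = γ·h_c·A, the centroid depth is h_c = 133/(10.05525 × 2.83529) = 4.6651 m.
The centroid is at the centre, 0.95 m below the top of the plate, so the highest point sits at h_top = 4.6651 − 0.95 = 3.7151 m below the surface.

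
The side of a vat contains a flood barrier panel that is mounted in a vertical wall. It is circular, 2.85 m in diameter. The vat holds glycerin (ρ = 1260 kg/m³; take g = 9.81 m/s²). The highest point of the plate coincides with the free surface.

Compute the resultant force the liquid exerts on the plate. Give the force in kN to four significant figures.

γ = ρg = 1260 × 9.81 / 1000 = 12.3606 kN/m³.
The centroid is at the centre, 1.425 m below the top of the plate, so the centroid depth is h_c = 1.425 m.
A = π(1.425)² = 6.3794 m².
Resultant F = γ·h_c·A = 12.3606 × 1.425 × 6.3794 = 112.366 kN.

F ≈ 112.4 kN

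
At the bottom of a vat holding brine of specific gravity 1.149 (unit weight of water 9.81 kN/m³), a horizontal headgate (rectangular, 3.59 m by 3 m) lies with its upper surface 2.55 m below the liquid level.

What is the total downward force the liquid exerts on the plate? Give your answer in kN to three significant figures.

γ = 1.149 × 9.81 = 11.27169 kN/m³.
The plate is horizontal, so pressure is uniform at p = γ·h = 11.27169 × 2.55 = 28.7428 kN/m².
A = 3.59 × 3 = 10.77 m².
F = p·A = 28.7428 × 10.77 = 309.56 kN.

F ≈ 310 kN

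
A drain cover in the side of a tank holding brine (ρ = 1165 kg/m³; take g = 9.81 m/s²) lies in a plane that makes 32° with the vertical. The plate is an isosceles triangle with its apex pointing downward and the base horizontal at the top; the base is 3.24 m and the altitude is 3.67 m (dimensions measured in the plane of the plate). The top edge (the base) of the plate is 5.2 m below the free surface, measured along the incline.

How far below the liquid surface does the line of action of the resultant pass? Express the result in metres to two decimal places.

h_p = 5.55 m

γ = ρg = 1165 × 9.81 / 1000 = 11.42865 kN/m³.
The plate makes 32° with the vertical, i.e. θ = 90° − 32° = 58° to the horizontal. Measuring y along the incline from the free-surface line, vertical depth h = y·sinθ with sinθ = 0.848048.
With the apex down, the centroid sits h/3 = 3.67/3 = 1.22333 m below the base (the top edge), so y_c = 5.2 + 1.22333 = 6.42333 m and h_c = 6.42333 × 0.848048 = 5.44729 m.
A = ½ × 3.24 × 3.67 = 5.9454 m².
Resultant F = γ·h_c·A = 11.42865 × 5.44729 × 5.9454 = 370.132 kN.
I_c = b·h³/36 = 3.24 × 3.67³/36 = 4.44878 m⁴.
Centre of pressure: y_p = y_c + I_c/(y_c·A) = 6.42333 + 4.44878/(6.42333 × 5.9454) = 6.42333 + 0.116493 = 6.53982 m along the plane.
Vertically, h_p = y_p·sinθ = 6.53982 × 0.848048 = 5.54608 m.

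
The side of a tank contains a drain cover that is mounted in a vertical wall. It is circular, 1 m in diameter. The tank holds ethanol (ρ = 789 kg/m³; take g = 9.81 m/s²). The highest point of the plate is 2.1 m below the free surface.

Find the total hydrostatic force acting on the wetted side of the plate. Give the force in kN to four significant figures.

γ = ρg = 789 × 9.81 / 1000 = 7.74009 kN/m³.
The centroid is at the centre, 0.5 m below the top of the plate, so the centroid depth is h_c = 2.1 + 0.5 = 2.6 m.
A = π(0.5)² = 0.785398 m².
Resultant F = γ·h_c·A = 7.74009 × 2.6 × 0.785398 = 15.8055 kN.

F ≈ 15.81 kN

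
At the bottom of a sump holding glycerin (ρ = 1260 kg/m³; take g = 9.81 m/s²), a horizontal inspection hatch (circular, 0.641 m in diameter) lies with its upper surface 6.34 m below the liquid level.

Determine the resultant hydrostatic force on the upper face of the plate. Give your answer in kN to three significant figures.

γ = ρg = 1260 × 9.81 / 1000 = 12.3606 kN/m³.
The plate is horizontal, so pressure is uniform at p = γ·h = 12.3606 × 6.34 = 78.3662 kN/m².
A = π(0.3205)² = 0.322705 m².
F = p·A = 78.3662 × 0.322705 = 25.2892 kN.

F ≈ 25.3 kN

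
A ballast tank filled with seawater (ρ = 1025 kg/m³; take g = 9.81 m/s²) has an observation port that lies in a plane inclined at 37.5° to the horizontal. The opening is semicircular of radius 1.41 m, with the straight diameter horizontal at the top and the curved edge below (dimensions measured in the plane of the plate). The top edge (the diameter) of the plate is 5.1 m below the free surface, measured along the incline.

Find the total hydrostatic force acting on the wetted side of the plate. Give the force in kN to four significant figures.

γ = ρg = 1025 × 9.81 / 1000 = 10.05525 kN/m³.
Let θ = 37.5° be the plate's angle to the horizontal; measure y along the incline from where the plane meets the free surface. Vertical depth h = y·sinθ with sinθ = 0.608761.
The centroid of a semicircle lies 4r/(3π) = 0.598423 m from the diameter, here below the top edge, so y_c = 5.1 + 0.598423 = 5.69842 m and h_c = 5.69842 × 0.608761 = 3.46898 m.
A = πr²/2 = π × 1.41²/2 = 3.1229 m².
Resultant F = γ·h_c·A = 10.05525 × 3.46898 × 3.1229 = 108.931 kN.

F ≈ 108.9 kN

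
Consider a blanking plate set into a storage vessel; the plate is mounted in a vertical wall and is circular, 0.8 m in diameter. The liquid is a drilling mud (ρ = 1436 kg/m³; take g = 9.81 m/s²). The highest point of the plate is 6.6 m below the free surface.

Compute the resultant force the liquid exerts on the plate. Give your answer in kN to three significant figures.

F ≈ 49.6 kN

γ = ρg = 1436 × 9.81 / 1000 = 14.08716 kN/m³.
The centroid is at the centre, 0.4 m below the top of the plate, so the centroid depth is h_c = 6.6 + 0.4 = 7 m.
A = π(0.4)² = 0.502655 m².
Resultant F = γ·h_c·A = 14.08716 × 7 × 0.502655 = 49.5669 kN.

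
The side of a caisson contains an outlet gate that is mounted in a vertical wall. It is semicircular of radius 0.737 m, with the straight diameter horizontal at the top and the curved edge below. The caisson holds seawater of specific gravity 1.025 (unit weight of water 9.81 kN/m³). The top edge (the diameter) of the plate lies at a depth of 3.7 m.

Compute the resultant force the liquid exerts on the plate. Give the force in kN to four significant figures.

γ = 1.025 × 9.81 = 10.05525 kN/m³.
The centroid of a semicircle lies 4r/(3π) = 0.312793 m from the diameter, here below the top edge, so the centroid depth is h_c = 3.7 + 0.312793 = 4.01279 m.
A = πr²/2 = π × 0.737²/2 = 0.853208 m².
Resultant F = γ·h_c·A = 10.05525 × 4.01279 × 0.853208 = 34.4266 kN.

F ≈ 34.43 kN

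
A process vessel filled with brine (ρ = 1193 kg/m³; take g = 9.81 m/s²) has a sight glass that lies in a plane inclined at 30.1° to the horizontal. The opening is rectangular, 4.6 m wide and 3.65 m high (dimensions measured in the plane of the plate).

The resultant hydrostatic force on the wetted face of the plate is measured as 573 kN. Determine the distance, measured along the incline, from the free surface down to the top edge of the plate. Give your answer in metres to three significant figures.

y_top ≈ 3.99 m

γ = ρg = 1193 × 9.81 / 1000 = 11.70333 kN/m³.
A = 4.6 × 3.65 = 16.79 m².
From F = γ·h_c·A, the centroid depth is h_c = 573/(11.70333 × 16.79) = 2.91605 m.
Let θ = 30.1° be the plate's angle to the horizontal; measure y along the incline from where the plane meets the free surface. Vertical depth h = y·sinθ with sinθ = 0.501511.
Along the incline, y_c = h_c/sinθ = 2.91605/0.501511 = 5.81453 m.
The centroid lies 3.65/2 = 1.825 m below the top edge, so the top edge sits at y_top = 5.81453 − 1.825 = 3.98953 m along the incline.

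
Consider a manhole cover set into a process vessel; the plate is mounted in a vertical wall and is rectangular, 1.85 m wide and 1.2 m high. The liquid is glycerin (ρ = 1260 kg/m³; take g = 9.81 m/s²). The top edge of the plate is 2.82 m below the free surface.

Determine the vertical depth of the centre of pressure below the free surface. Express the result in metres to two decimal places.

γ = ρg = 1260 × 9.81 / 1000 = 12.3606 kN/m³.
The centroid lies 1.2/2 = 0.6 m below the top edge, so the centroid depth is h_c = 2.82 + 0.6 = 3.42 m.
A = 1.85 × 1.2 = 2.22 m².
Resultant F = γ·h_c·A = 12.3606 × 3.42 × 2.22 = 93.8466 kN.
I_c = b·h³/12 = 1.85 × 1.2³/12 = 0.2664 m⁴.
Centre of pressure: y_p = y_c + I_c/(y_c·A) = 3.42 + 0.2664/(3.42 × 2.22) = 3.42 + 0.0350877 = 3.45509 m along the plane.

h_p = 3.46 m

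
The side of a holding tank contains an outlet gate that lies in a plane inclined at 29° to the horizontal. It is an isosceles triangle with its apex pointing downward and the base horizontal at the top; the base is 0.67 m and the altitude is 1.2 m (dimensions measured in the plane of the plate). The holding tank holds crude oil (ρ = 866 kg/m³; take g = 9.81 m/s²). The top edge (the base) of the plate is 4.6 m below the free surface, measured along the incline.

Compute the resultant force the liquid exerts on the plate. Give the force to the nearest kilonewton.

F ≈ 8 kN

γ = ρg = 866 × 9.81 / 1000 = 8.49546 kN/m³.
Let θ = 29° be the plate's angle to the horizontal; measure y along the incline from where the plane meets the free surface. Vertical depth h = y·sinθ with sinθ = 0.484810.
With the apex down, the centroid sits h/3 = 1.2/3 = 0.4 m below the base (the top edge), so y_c = 4.6 + 0.4 = 5 m and h_c = 5 × 0.484810 = 2.42405 m.
A = ½ × 0.67 × 1.2 = 0.402 m².
Resultant F = γ·h_c·A = 8.49546 × 2.42405 × 0.402 = 8.27855 kN.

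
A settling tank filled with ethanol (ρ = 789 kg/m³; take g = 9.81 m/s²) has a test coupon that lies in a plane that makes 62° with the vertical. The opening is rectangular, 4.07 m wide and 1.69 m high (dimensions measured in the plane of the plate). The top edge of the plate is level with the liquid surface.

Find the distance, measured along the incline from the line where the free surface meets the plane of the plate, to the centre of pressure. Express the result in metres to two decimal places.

y_p = 1.13 m

γ = ρg = 789 × 9.81 / 1000 = 7.74009 kN/m³.
The plate makes 62° with the vertical, i.e. θ = 90° − 62° = 28° to the horizontal. Measuring y along the incline from the free-surface line, vertical depth h = y·sinθ with sinθ = 0.469472.
The centroid lies 1.69/2 = 0.845 m below the top edge, so y_c = 0.845 m and h_c = 0.845 × 0.469472 = 0.396704 m.
A = 4.07 × 1.69 = 6.8783 m².
Resultant F = γ·h_c·A = 7.74009 × 0.396704 × 6.8783 = 21.12 kN.
I_c = b·h³/12 = 4.07 × 1.69³/12 = 1.63709 m⁴.
Centre of pressure: y_p = y_c + I_c/(y_c·A) = 0.845 + 1.63709/(0.845 × 6.8783) = 0.845 + 0.281666 = 1.12667 m along the plane.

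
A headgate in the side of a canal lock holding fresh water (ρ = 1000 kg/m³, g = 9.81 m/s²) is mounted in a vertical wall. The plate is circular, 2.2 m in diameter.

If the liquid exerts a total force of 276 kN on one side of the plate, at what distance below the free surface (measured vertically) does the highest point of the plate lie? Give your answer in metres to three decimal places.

γ = ρg = 1000 × 9.81 = 9810 N/m³ = 9.81 kN/m³.
A = π(1.1)² = 3.80133 m².
From F = γ·h_c·A, the centroid depth is h_c = 276/(9.81 × 3.80133) = 7.40124 m.
The centroid is at the centre, 1.1 m below the top of the plate, so the highest point sits at h_top = 7.40124 − 1.1 = 6.30124 m below the surface.

d_top ≈ 6.301 m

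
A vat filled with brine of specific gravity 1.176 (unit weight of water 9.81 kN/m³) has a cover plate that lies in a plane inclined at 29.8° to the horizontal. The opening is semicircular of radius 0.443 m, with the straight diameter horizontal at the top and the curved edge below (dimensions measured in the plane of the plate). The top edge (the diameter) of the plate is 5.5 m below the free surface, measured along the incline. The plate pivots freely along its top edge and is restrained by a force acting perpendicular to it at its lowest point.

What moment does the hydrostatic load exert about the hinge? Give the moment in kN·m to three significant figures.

γ = 1.176 × 9.81 = 11.53656 kN/m³.
Let θ = 29.8° be the plate's angle to the horizontal; measure y along the incline from where the plane meets the free surface. Vertical depth h = y·sinθ with sinθ = 0.496974.
The centroid of a semicircle lies 4r/(3π) = 0.188015 m from the diameter, here below the top edge, so y_c = 5.5 + 0.188015 = 5.68802 m and h_c = 5.68802 × 0.496974 = 2.8268 m.
A = πr²/2 = π × 0.443²/2 = 0.308267 m².
Resultant F = γ·h_c·A = 11.53656 × 2.8268 × 0.308267 = 10.0531 kN.
I_c = (π/8 − 8/(9π))·r⁴ = 0.109757 × 0.443⁴ = 0.00422714 m⁴.
Centre of pressure: y_p = y_c + I_c/(y_c·A) = 5.68802 + 0.00422714/(5.68802 × 0.308267) = 5.68802 + 0.00241079 = 5.69043 m along the plane.
The resultant acts 0.188015 + 0.00241079 = 0.190426 m (along the plate) below the hinge at the top edge, so the moment about the hinge is M = F × 0.190426 = 10.0531 × 0.190426 = 1.91437 kN·m.

M ≈ 1.91 kN·m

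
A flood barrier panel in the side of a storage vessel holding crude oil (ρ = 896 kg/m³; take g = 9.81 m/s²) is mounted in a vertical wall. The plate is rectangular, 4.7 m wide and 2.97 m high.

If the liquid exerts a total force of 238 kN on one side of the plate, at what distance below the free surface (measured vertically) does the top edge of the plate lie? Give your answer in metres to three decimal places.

d_top ≈ 0.455 m

γ = ρg = 896 × 9.81 / 1000 = 8.78976 kN/m³.
A = 4.7 × 2.97 = 13.959 m².
From F = γ·h_c·A, the centroid depth is h_c = 238/(8.78976 × 13.959) = 1.93975 m.
The centroid lies 2.97/2 = 1.485 m below the top edge, so the top edge sits at h_top = 1.93975 − 1.485 = 0.45475 m below the surface.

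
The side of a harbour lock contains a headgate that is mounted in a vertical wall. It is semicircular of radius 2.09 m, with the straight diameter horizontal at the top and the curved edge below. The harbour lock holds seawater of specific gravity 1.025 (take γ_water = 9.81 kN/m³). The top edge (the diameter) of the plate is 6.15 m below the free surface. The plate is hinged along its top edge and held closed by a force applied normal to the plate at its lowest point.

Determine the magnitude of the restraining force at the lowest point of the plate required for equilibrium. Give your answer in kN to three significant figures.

P ≈ 216 kN

γ = 1.025 × 9.81 = 10.05525 kN/m³.
The centroid of a semicircle lies 4r/(3π) = 0.887024 m from the diameter, here below the top edge, so the centroid depth is h_c = 6.15 + 0.887024 = 7.03702 m.
A = πr²/2 = π × 2.09²/2 = 6.8614 m².
Resultant F = γ·h_c·A = 10.05525 × 7.03702 × 6.8614 = 485.506 kN.
I_c = (π/8 − 8/(9π))·r⁴ = 0.109757 × 2.09⁴ = 2.0942 m⁴.
Centre of pressure: y_p = y_c + I_c/(y_c·A) = 7.03702 + 2.0942/(7.03702 × 6.8614) = 7.03702 + 0.0433727 = 7.08039 m along the plane.
The resultant acts 0.887024 + 0.0433727 = 0.930397 m (along the plate) below the hinge at the top edge, so the moment about the hinge is M = F × 0.930397 = 485.506 × 0.930397 = 451.713 kN·m.
A normal force at the bottom, 2.09 m from the hinge, must supply this moment: P = 451.713/2.09 = 216.131 kN.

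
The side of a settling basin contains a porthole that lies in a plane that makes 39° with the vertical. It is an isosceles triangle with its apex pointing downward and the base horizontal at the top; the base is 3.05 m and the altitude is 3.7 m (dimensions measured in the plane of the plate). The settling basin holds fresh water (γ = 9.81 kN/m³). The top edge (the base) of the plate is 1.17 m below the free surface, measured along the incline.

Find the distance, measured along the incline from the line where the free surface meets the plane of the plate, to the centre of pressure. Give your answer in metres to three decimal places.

γ = 9.81 kN/m³.
The plate makes 39° with the vertical, i.e. θ = 90° − 39° = 51° to the horizontal. Measuring y along the incline from the free-surface line, vertical depth h = y·sinθ with sinθ = 0.777146.
With the apex down, the centroid sits h/3 = 3.7/3 = 1.23333 m below the base (the top edge), so y_c = 1.17 + 1.23333 = 2.40333 m and h_c = 2.40333 × 0.777146 = 1.86774 m.
A = ½ × 3.05 × 3.7 = 5.6425 m².
Resultant F = γ·h_c·A = 9.81 × 1.86774 × 5.6425 = 103.385 kN.
I_c = b·h³/36 = 3.05 × 3.7³/36 = 4.29143 m⁴.
Centre of pressure: y_p = y_c + I_c/(y_c·A) = 2.40333 + 4.29143/(2.40333 × 5.6425) = 2.40333 + 0.316459 = 2.71979 m along the plane.

y_p = 2.720 m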